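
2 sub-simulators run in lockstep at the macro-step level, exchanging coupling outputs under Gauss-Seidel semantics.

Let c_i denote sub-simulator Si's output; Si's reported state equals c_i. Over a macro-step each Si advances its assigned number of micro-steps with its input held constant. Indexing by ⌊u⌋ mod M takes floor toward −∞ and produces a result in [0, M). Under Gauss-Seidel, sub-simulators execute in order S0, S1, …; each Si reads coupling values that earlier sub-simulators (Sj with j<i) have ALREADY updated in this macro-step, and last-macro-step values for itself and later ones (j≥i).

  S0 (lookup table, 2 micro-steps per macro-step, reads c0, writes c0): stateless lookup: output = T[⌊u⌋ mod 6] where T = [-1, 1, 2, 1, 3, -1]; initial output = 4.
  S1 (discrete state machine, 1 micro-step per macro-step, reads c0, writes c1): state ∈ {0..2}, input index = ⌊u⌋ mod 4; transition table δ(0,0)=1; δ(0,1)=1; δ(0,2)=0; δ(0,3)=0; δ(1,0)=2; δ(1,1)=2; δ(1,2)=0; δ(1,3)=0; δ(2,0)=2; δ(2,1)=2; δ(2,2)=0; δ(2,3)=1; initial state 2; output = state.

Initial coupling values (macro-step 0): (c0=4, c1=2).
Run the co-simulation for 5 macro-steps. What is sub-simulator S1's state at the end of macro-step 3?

macro 1: S0 reads c0=4 → after 2×micro: 3; S1 reads c0=3 → after 1×micro: 1 ⇒ (c0=3, c1=1)
macro 2: S0 reads c0=3 → after 2×micro: 1; S1 reads c0=1 → after 1×micro: 2 ⇒ (c0=1, c1=2)
macro 3: S0 reads c0=1 → after 2×micro: 1; S1 reads c0=1 → after 1×micro: 2 ⇒ (c0=1, c1=2)
macro 4: S0 reads c0=1 → after 2×micro: 1; S1 reads c0=1 → after 1×micro: 2 ⇒ (c0=1, c1=2)
macro 5: S0 reads c0=1 → after 2×micro: 1; S1 reads c0=1 → after 1×micro: 2 ⇒ (c0=1, c1=2)

S1 state at macro-step 3 = 2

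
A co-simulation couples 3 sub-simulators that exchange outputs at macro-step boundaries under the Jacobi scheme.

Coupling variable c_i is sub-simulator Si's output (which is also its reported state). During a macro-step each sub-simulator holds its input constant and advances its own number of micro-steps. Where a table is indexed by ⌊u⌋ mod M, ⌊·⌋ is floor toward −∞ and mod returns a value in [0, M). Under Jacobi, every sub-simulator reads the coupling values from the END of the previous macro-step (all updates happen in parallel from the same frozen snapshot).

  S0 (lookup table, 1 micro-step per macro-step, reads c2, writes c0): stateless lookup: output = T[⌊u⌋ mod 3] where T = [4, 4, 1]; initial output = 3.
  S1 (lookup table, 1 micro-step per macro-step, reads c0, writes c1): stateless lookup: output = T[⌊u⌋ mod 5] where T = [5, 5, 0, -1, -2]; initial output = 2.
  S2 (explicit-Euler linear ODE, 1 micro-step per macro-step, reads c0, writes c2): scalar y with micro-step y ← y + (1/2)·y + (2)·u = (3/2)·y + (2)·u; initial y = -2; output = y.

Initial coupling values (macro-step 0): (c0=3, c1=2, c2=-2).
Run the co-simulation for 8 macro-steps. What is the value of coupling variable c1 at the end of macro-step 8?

c1 at macro-step 8 = 5

macro 1: S0 reads c2=-2 → after 1×micro: 4; S1 reads c0=3 → after 1×micro: -1; S2 reads c0=3 → after 1×micro: 3 ⇒ (c0=4, c1=-1, c2=3)
macro 2: S0 reads c2=3 → after 1×micro: 4; S1 reads c0=4 → after 1×micro: -2; S2 reads c0=4 → after 1×micro: 25/2 ⇒ (c0=4, c1=-2, c2=25/2)
macro 3: S0 reads c2=25/2 → after 1×micro: 4; S1 reads c0=4 → after 1×micro: -2; S2 reads c0=4 → after 1×micro: 107/4 ⇒ (c0=4, c1=-2, c2=107/4)
macro 4: S0 reads c2=107/4 → after 1×micro: 1; S1 reads c0=4 → after 1×micro: -2; S2 reads c0=4 → after 1×micro: 385/8 ⇒ (c0=1, c1=-2, c2=385/8)
macro 5: S0 reads c2=385/8 → after 1×micro: 4; S1 reads c0=1 → after 1×micro: 5; S2 reads c0=1 → after 1×micro: 1187/16 ⇒ (c0=4, c1=5, c2=1187/16)
macro 6: S0 reads c2=1187/16 → after 1×micro: 1; S1 reads c0=4 → after 1×micro: -2; S2 reads c0=4 → after 1×micro: 3817/32 ⇒ (c0=1, c1=-2, c2=3817/32)
macro 7: S0 reads c2=3817/32 → after 1×micro: 1; S1 reads c0=1 → after 1×micro: 5; S2 reads c0=1 → after 1×micro: 11579/64 ⇒ (c0=1, c1=5, c2=11579/64)
macro 8: S0 reads c2=11579/64 → after 1×micro: 4; S1 reads c0=1 → after 1×micro: 5; S2 reads c0=1 → after 1×micro: 34993/128 ⇒ (c0=4, c1=5, c2=34993/128)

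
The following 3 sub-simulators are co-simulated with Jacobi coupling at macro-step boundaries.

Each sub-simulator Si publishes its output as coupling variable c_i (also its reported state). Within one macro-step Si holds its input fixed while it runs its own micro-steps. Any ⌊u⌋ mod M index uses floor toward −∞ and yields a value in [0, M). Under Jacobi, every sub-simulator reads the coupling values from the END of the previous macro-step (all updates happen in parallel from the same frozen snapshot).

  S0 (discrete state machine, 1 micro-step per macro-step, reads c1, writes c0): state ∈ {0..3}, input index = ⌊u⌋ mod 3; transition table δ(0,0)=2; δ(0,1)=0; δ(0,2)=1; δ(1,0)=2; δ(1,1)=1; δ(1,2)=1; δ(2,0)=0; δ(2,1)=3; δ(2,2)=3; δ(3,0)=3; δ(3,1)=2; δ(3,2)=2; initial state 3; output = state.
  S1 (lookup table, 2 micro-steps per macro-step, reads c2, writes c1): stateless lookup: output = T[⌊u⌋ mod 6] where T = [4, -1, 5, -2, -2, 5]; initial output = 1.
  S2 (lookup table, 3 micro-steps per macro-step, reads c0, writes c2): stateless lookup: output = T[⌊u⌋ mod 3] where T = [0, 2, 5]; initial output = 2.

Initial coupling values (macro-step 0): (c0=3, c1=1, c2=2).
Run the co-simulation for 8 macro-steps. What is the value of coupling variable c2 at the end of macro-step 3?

macro 1: S0 reads c1=1 → after 1×micro: 2; S1 reads c2=2 → after 2×micro: 5; S2 reads c0=3 → after 3×micro: 0 ⇒ (c0=2, c1=5, c2=0)
macro 2: S0 reads c1=5 → after 1×micro: 3; S1 reads c2=0 → after 2×micro: 4; S2 reads c0=2 → after 3×micro: 5 ⇒ (c0=3, c1=4, c2=5)
macro 3: S0 reads c1=4 → after 1×micro: 2; S1 reads c2=5 → after 2×micro: 5; S2 reads c0=3 → after 3×micro: 0 ⇒ (c0=2, c1=5, c2=0)
macro 4: S0 reads c1=5 → after 1×micro: 3; S1 reads c2=0 → after 2×micro: 4; S2 reads c0=2 → after 3×micro: 5 ⇒ (c0=3, c1=4, c2=5)
macro 5: S0 reads c1=4 → after 1×micro: 2; S1 reads c2=5 → after 2×micro: 5; S2 reads c0=3 → after 3×micro: 0 ⇒ (c0=2, c1=5, c2=0)
macro 6: S0 reads c1=5 → after 1×micro: 3; S1 reads c2=0 → after 2×micro: 4; S2 reads c0=2 → after 3×micro: 5 ⇒ (c0=3, c1=4, c2=5)
macro 7: S0 reads c1=4 → after 1×micro: 2; S1 reads c2=5 → after 2×micro: 5; S2 reads c0=3 → after 3×micro: 0 ⇒ (c0=2, c1=5, c2=0)
macro 8: S0 reads c1=5 → after 1×micro: 3; S1 reads c2=0 → after 2×micro: 4; S2 reads c0=2 → after 3×micro: 5 ⇒ (c0=3, c1=4, c2=5)

c2 at macro-step 3 = 0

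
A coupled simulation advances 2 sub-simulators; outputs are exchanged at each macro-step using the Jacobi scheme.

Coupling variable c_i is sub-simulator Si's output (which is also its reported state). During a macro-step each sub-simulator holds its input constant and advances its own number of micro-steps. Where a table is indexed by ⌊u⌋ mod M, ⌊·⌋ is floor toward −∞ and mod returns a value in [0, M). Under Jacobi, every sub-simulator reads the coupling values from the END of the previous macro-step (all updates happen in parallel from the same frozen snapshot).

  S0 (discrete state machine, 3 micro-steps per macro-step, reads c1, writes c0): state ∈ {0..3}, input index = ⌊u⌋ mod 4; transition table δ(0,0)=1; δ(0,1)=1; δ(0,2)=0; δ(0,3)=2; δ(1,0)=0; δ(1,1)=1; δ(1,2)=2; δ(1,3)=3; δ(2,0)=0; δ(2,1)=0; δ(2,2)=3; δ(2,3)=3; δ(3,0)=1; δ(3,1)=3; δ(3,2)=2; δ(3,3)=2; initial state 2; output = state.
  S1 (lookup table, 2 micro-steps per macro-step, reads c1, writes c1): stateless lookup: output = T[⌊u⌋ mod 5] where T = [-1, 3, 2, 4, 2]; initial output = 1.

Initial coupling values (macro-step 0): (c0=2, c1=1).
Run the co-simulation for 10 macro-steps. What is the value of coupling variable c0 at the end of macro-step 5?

c0 at macro-step 5 = 3

macro 1: S0 reads c1=1 → after 3×micro: 1; S1 reads c1=1 → after 2×micro: 3 ⇒ (c0=1, c1=3)
macro 2: S0 reads c1=3 → after 3×micro: 3; S1 reads c1=3 → after 2×micro: 4 ⇒ (c0=3, c1=4)
macro 3: S0 reads c1=4 → after 3×micro: 1; S1 reads c1=4 → after 2×micro: 2 ⇒ (c0=1, c1=2)
macro 4: S0 reads c1=2 → after 3×micro: 2; S1 reads c1=2 → after 2×micro: 2 ⇒ (c0=2, c1=2)
macro 5: S0 reads c1=2 → after 3×micro: 3; S1 reads c1=2 → after 2×micro: 2 ⇒ (c0=3, c1=2)
macro 6: S0 reads c1=2 → after 3×micro: 2; S1 reads c1=2 → after 2×micro: 2 ⇒ (c0=2, c1=2)
macro 7: S0 reads c1=2 → after 3×micro: 3; S1 reads c1=2 → after 2×micro: 2 ⇒ (c0=3, c1=2)
macro 8: S0 reads c1=2 → after 3×micro: 2; S1 reads c1=2 → after 2×micro: 2 ⇒ (c0=2, c1=2)
macro 9: S0 reads c1=2 → after 3×micro: 3; S1 reads c1=2 → after 2×micro: 2 ⇒ (c0=3, c1=2)
macro 10: S0 reads c1=2 → after 3×micro: 2; S1 reads c1=2 → after 2×micro: 2 ⇒ (c0=2, c1=2)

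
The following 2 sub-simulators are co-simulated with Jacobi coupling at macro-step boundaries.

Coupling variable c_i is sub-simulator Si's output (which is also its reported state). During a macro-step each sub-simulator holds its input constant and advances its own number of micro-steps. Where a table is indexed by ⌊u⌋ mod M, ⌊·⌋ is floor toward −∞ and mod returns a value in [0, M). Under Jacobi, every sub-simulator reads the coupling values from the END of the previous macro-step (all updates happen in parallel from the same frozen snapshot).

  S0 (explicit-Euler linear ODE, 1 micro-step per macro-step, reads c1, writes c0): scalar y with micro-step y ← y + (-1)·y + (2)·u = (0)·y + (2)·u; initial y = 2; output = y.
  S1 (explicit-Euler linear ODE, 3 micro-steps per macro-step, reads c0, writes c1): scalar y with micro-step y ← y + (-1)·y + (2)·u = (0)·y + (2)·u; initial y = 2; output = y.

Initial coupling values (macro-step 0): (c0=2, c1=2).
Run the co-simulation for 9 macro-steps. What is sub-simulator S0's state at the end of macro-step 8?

S0 state at macro-step 8 = 512

macro 1: S0 reads c1=2 → after 1×micro: 4; S1 reads c0=2 → after 3×micro: 4 ⇒ (c0=4, c1=4)
macro 2: S0 reads c1=4 → after 1×micro: 8; S1 reads c0=4 → after 3×micro: 8 ⇒ (c0=8, c1=8)
macro 3: S0 reads c1=8 → after 1×micro: 16; S1 reads c0=8 → after 3×micro: 16 ⇒ (c0=16, c1=16)
macro 4: S0 reads c1=16 → after 1×micro: 32; S1 reads c0=16 → after 3×micro: 32 ⇒ (c0=32, c1=32)
macro 5: S0 reads c1=32 → after 1×micro: 64; S1 reads c0=32 → after 3×micro: 64 ⇒ (c0=64, c1=64)
macro 6: S0 reads c1=64 → after 1×micro: 128; S1 reads c0=64 → after 3×micro: 128 ⇒ (c0=128, c1=128)
macro 7: S0 reads c1=128 → after 1×micro: 256; S1 reads c0=128 → after 3×micro: 256 ⇒ (c0=256, c1=256)
macro 8: S0 reads c1=256 → after 1×micro: 512; S1 reads c0=256 → after 3×micro: 512 ⇒ (c0=512, c1=512)
macro 9: S0 reads c1=512 → after 1×micro: 1024; S1 reads c0=512 → after 3×micro: 1024 ⇒ (c0=1024, c1=1024)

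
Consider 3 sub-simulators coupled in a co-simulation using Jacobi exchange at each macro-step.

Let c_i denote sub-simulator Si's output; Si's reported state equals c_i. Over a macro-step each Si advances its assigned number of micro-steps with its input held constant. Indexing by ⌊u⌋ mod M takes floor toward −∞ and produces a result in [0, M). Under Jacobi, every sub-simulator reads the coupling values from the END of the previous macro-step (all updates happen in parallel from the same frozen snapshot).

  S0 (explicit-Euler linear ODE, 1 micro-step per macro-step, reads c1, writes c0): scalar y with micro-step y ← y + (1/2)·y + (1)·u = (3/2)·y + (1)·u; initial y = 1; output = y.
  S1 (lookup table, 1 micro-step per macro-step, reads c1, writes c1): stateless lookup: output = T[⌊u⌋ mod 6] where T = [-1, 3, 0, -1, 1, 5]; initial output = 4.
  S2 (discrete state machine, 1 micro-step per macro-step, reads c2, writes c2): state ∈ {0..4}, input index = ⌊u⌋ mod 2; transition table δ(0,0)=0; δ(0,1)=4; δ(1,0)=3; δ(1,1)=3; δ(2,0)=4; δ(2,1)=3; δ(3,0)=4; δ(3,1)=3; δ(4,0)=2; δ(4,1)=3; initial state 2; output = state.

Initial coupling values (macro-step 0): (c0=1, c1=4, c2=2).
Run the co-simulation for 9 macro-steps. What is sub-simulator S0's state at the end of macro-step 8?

macro 1: S0 reads c1=4 → after 1×micro: 11/2; S1 reads c1=4 → after 1×micro: 1; S2 reads c2=2 → after 1×micro: 4 ⇒ (c0=11/2, c1=1, c2=4)
macro 2: S0 reads c1=1 → after 1×micro: 37/4; S1 reads c1=1 → after 1×micro: 3; S2 reads c2=4 → after 1×micro: 2 ⇒ (c0=37/4, c1=3, c2=2)
macro 3: S0 reads c1=3 → after 1×micro: 135/8; S1 reads c1=3 → after 1×micro: -1; S2 reads c2=2 → after 1×micro: 4 ⇒ (c0=135/8, c1=-1, c2=4)
macro 4: S0 reads c1=-1 → after 1×micro: 389/16; S1 reads c1=-1 → after 1×micro: 5; S2 reads c2=4 → after 1×micro: 2 ⇒ (c0=389/16, c1=5, c2=2)
macro 5: S0 reads c1=5 → after 1×micro: 1327/32; S1 reads c1=5 → after 1×micro: 5; S2 reads c2=2 → after 1×micro: 4 ⇒ (c0=1327/32, c1=5, c2=4)
macro 6: S0 reads c1=5 → after 1×micro: 4301/64; S1 reads c1=5 → after 1×micro: 5; S2 reads c2=4 → after 1×micro: 2 ⇒ (c0=4301/64, c1=5, c2=2)
macro 7: S0 reads c1=5 → after 1×micro: 13543/128; S1 reads c1=5 → after 1×micro: 5; S2 reads c2=2 → after 1×micro: 4 ⇒ (c0=13543/128, c1=5, c2=4)
macro 8: S0 reads c1=5 → after 1×micro: 41909/256; S1 reads c1=5 → after 1×micro: 5; S2 reads c2=4 → after 1×micro: 2 ⇒ (c0=41909/256, c1=5, c2=2)
macro 9: S0 reads c1=5 → after 1×micro: 128287/512; S1 reads c1=5 → after 1×micro: 5; S2 reads c2=2 → after 1×micro: 4 ⇒ (c0=128287/512, c1=5, c2=4)

S0 state at macro-step 8 = 41909/256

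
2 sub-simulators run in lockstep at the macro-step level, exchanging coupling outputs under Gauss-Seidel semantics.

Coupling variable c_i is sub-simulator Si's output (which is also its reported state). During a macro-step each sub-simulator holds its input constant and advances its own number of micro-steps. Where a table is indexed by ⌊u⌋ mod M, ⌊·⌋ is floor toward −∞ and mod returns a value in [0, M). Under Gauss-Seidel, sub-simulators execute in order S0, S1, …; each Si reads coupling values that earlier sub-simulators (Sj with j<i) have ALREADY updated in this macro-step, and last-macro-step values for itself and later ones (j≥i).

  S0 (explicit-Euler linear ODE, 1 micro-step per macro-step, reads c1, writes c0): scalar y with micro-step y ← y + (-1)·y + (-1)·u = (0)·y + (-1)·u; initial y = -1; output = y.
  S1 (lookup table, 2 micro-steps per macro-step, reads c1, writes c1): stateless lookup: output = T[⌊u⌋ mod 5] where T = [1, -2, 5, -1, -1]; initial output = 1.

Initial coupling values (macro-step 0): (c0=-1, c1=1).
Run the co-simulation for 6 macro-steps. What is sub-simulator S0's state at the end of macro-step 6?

S0 state at macro-step 6 = 1

macro 1: S0 reads c1=1 → after 1×micro: -1; S1 reads c1=1 → after 2×micro: -2 ⇒ (c0=-1, c1=-2)
macro 2: S0 reads c1=-2 → after 1×micro: 2; S1 reads c1=-2 → after 2×micro: -1 ⇒ (c0=2, c1=-1)
macro 3: S0 reads c1=-1 → after 1×micro: 1; S1 reads c1=-1 → after 2×micro: -1 ⇒ (c0=1, c1=-1)
macro 4: S0 reads c1=-1 → after 1×micro: 1; S1 reads c1=-1 → after 2×micro: -1 ⇒ (c0=1, c1=-1)
macro 5: S0 reads c1=-1 → after 1×micro: 1; S1 reads c1=-1 → after 2×micro: -1 ⇒ (c0=1, c1=-1)
macro 6: S0 reads c1=-1 → after 1×micro: 1; S1 reads c1=-1 → after 2×micro: -1 ⇒ (c0=1, c1=-1)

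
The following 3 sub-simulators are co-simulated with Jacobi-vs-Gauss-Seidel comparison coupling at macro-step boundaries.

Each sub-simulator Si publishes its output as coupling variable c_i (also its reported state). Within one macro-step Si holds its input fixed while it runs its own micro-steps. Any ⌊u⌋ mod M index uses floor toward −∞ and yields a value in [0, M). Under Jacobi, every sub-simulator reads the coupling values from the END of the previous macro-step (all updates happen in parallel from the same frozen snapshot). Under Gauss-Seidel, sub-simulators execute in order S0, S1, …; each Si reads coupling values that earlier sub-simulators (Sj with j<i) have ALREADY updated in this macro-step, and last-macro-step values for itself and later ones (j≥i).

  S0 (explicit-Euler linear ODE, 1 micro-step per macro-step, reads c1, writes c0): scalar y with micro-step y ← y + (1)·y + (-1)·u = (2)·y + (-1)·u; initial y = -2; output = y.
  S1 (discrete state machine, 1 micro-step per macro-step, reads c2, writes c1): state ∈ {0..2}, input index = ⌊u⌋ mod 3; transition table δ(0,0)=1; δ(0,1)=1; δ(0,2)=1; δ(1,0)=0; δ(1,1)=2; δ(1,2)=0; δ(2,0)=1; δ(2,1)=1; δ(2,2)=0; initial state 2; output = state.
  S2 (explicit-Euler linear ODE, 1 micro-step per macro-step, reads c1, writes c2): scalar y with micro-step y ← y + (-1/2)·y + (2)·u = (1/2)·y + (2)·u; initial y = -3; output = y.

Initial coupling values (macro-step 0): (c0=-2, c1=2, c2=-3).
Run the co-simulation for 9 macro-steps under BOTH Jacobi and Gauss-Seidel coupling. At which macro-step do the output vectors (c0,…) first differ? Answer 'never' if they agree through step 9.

first divergence at macro-step: 1

[Jacobi] macro 1: S0 reads c1=2 → after 1×micro: -6; S1 reads c2=-3 → after 1×micro: 1; S2 reads c1=2 → after 1×micro: 5/2 ⇒ (c0=-6, c1=1, c2=5/2)
[Jacobi] macro 2: S0 reads c1=1 → after 1×micro: -13; S1 reads c2=5/2 → after 1×micro: 0; S2 reads c1=1 → after 1×micro: 13/4 ⇒ (c0=-13, c1=0, c2=13/4)
[Jacobi] macro 3: S0 reads c1=0 → after 1×micro: -26; S1 reads c2=13/4 → after 1×micro: 1; S2 reads c1=0 → after 1×micro: 13/8 ⇒ (c0=-26, c1=1, c2=13/8)
[Jacobi] macro 4: S0 reads c1=1 → after 1×micro: -53; S1 reads c2=13/8 → after 1×micro: 2; S2 reads c1=1 → after 1×micro: 45/16 ⇒ (c0=-53, c1=2, c2=45/16)
[Jacobi] macro 5: S0 reads c1=2 → after 1×micro: -108; S1 reads c2=45/16 → after 1×micro: 0; S2 reads c1=2 → after 1×micro: 173/32 ⇒ (c0=-108, c1=0, c2=173/32)
[Jacobi] macro 6: S0 reads c1=0 → after 1×micro: -216; S1 reads c2=173/32 → after 1×micro: 1; S2 reads c1=0 → after 1×micro: 173/64 ⇒ (c0=-216, c1=1, c2=173/64)
[Jacobi] macro 7: S0 reads c1=1 → after 1×micro: -433; S1 reads c2=173/64 → after 1×micro: 0; S2 reads c1=1 → after 1×micro: 429/128 ⇒ (c0=-433, c1=0, c2=429/128)
[Jacobi] macro 8: S0 reads c1=0 → after 1×micro: -866; S1 reads c2=429/128 → after 1×micro: 1; S2 reads c1=0 → after 1×micro: 429/256 ⇒ (c0=-866, c1=1, c2=429/256)
[Jacobi] macro 9: S0 reads c1=1 → after 1×micro: -1733; S1 reads c2=429/256 → after 1×micro: 2; S2 reads c1=1 → after 1×micro: 1453/512 ⇒ (c0=-1733, c1=2, c2=1453/512)
[Gauss-Seidel] macro 1: S0 reads c1=2 → after 1×micro: -6; S1 reads c2=-3 → after 1×micro: 1; S2 reads c1=1 → after 1×micro: 1/2 ⇒ (c0=-6, c1=1, c2=1/2)
[Gauss-Seidel] macro 2: S0 reads c1=1 → after 1×micro: -13; S1 reads c2=1/2 → after 1×micro: 0; S2 reads c1=0 → after 1×micro: 1/4 ⇒ (c0=-13, c1=0, c2=1/4)
[Gauss-Seidel] macro 3: S0 reads c1=0 → after 1×micro: -26; S1 reads c2=1/4 → after 1×micro: 1; S2 reads c1=1 → after 1×micro: 17/8 ⇒ (c0=-26, c1=1, c2=17/8)
[Gauss-Seidel] macro 4: S0 reads c1=1 → after 1×micro: -53; S1 reads c2=17/8 → after 1×micro: 0; S2 reads c1=0 → after 1×micro: 17/16 ⇒ (c0=-53, c1=0, c2=17/16)
[Gauss-Seidel] macro 5: S0 reads c1=0 → after 1×micro: -106; S1 reads c2=17/16 → after 1×micro: 1; S2 reads c1=1 → after 1×micro: 81/32 ⇒ (c0=-106, c1=1, c2=81/32)
[Gauss-Seidel] macro 6: S0 reads c1=1 → after 1×micro: -213; S1 reads c2=81/32 → after 1×micro: 0; S2 reads c1=0 → after 1×micro: 81/64 ⇒ (c0=-213, c1=0, c2=81/64)
[Gauss-Seidel] macro 7: S0 reads c1=0 → after 1×micro: -426; S1 reads c2=81/64 → after 1×micro: 1; S2 reads c1=1 → after 1×micro: 337/128 ⇒ (c0=-426, c1=1, c2=337/128)
[Gauss-Seidel] macro 8: S0 reads c1=1 → after 1×micro: -853; S1 reads c2=337/128 → after 1×micro: 0; S2 reads c1=0 → after 1×micro: 337/256 ⇒ (c0=-853, c1=0, c2=337/256)
[Gauss-Seidel] macro 9: S0 reads c1=0 → after 1×micro: -1706; S1 reads c2=337/256 → after 1×micro: 1; S2 reads c1=1 → after 1×micro: 1361/512 ⇒ (c0=-1706, c1=1, c2=1361/512)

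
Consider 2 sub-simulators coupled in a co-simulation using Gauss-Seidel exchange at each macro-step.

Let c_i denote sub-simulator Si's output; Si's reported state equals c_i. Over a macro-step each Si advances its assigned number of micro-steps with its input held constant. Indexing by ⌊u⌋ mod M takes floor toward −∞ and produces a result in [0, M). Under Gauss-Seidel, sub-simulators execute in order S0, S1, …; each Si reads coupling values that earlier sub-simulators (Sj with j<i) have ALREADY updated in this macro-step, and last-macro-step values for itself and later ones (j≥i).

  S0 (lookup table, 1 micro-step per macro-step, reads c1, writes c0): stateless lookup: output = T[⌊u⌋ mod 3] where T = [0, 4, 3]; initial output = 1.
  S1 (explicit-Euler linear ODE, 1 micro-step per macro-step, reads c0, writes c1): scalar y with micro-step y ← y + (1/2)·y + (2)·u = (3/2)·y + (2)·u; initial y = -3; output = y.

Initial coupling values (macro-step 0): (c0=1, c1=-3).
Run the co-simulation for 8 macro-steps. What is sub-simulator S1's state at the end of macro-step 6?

S1 state at macro-step 6 = 3221/64

macro 1: S0 reads c1=-3 → after 1×micro: 0; S1 reads c0=0 → after 1×micro: -9/2 ⇒ (c0=0, c1=-9/2)
macro 2: S0 reads c1=-9/2 → after 1×micro: 4; S1 reads c0=4 → after 1×micro: 5/4 ⇒ (c0=4, c1=5/4)
macro 3: S0 reads c1=5/4 → after 1×micro: 4; S1 reads c0=4 → after 1×micro: 79/8 ⇒ (c0=4, c1=79/8)
macro 4: S0 reads c1=79/8 → after 1×micro: 0; S1 reads c0=0 → after 1×micro: 237/16 ⇒ (c0=0, c1=237/16)
macro 5: S0 reads c1=237/16 → after 1×micro: 3; S1 reads c0=3 → after 1×micro: 903/32 ⇒ (c0=3, c1=903/32)
macro 6: S0 reads c1=903/32 → after 1×micro: 4; S1 reads c0=4 → after 1×micro: 3221/64 ⇒ (c0=4, c1=3221/64)
macro 7: S0 reads c1=3221/64 → after 1×micro: 3; S1 reads c0=3 → after 1×micro: 10431/128 ⇒ (c0=3, c1=10431/128)
macro 8: S0 reads c1=10431/128 → after 1×micro: 0; S1 reads c0=0 → after 1×micro: 31293/256 ⇒ (c0=0, c1=31293/256)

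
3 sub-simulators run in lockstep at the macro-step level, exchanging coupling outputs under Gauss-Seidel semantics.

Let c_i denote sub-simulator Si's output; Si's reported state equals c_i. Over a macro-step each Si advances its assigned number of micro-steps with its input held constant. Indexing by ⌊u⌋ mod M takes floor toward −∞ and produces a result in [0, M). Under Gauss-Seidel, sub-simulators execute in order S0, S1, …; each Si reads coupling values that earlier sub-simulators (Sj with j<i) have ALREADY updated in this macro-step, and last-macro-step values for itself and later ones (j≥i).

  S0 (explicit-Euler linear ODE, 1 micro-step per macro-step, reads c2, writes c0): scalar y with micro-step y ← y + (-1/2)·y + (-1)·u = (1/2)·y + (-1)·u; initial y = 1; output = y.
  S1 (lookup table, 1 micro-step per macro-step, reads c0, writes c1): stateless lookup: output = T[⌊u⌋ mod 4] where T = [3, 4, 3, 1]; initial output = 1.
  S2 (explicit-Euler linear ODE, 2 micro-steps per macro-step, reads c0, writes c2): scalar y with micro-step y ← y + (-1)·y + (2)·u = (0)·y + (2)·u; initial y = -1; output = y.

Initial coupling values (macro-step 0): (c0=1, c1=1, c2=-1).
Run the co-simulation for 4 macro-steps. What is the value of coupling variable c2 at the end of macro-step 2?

c2 at macro-step 2 = -9/2

macro 1: S0 reads c2=-1 → after 1×micro: 3/2; S1 reads c0=3/2 → after 1×micro: 4; S2 reads c0=3/2 → after 2×micro: 3 ⇒ (c0=3/2, c1=4, c2=3)
macro 2: S0 reads c2=3 → after 1×micro: -9/4; S1 reads c0=-9/4 → after 1×micro: 4; S2 reads c0=-9/4 → after 2×micro: -9/2 ⇒ (c0=-9/4, c1=4, c2=-9/2)
macro 3: S0 reads c2=-9/2 → after 1×micro: 27/8; S1 reads c0=27/8 → after 1×micro: 1; S2 reads c0=27/8 → after 2×micro: 27/4 ⇒ (c0=27/8, c1=1, c2=27/4)
macro 4: S0 reads c2=27/4 → after 1×micro: -81/16; S1 reads c0=-81/16 → after 1×micro: 3; S2 reads c0=-81/16 → after 2×micro: -81/8 ⇒ (c0=-81/16, c1=3, c2=-81/8)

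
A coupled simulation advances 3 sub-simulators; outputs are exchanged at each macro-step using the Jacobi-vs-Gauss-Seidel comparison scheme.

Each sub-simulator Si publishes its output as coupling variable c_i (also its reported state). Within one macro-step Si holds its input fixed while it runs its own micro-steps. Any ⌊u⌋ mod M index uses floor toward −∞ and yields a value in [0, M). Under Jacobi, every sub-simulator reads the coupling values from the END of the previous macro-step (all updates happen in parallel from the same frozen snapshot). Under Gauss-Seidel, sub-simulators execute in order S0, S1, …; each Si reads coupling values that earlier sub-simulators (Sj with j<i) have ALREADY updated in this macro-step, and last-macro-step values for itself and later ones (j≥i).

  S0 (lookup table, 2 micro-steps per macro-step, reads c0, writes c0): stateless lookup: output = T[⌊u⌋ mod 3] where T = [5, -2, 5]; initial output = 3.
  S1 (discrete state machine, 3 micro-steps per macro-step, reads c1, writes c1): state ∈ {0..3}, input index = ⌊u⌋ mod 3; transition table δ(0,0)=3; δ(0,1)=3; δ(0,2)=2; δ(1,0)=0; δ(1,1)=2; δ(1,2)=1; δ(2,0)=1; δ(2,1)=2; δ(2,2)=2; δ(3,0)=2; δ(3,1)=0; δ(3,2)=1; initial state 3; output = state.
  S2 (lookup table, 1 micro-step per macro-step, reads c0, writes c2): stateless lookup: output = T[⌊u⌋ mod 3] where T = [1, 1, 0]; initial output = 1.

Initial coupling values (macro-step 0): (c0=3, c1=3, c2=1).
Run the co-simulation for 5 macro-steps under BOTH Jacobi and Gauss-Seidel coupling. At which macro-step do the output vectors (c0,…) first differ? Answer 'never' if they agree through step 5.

first divergence at macro-step: 1

[Jacobi] macro 1: S0 reads c0=3 → after 2×micro: 5; S1 reads c1=3 → after 3×micro: 0; S2 reads c0=3 → after 1×micro: 1 ⇒ (c0=5, c1=0, c2=1)
[Jacobi] macro 2: S0 reads c0=5 → after 2×micro: 5; S1 reads c1=0 → after 3×micro: 1; S2 reads c0=5 → after 1×micro: 0 ⇒ (c0=5, c1=1, c2=0)
[Jacobi] macro 3: S0 reads c0=5 → after 2×micro: 5; S1 reads c1=1 → after 3×micro: 2; S2 reads c0=5 → after 1×micro: 0 ⇒ (c0=5, c1=2, c2=0)
[Jacobi] macro 4: S0 reads c0=5 → after 2×micro: 5; S1 reads c1=2 → after 3×micro: 2; S2 reads c0=5 → after 1×micro: 0 ⇒ (c0=5, c1=2, c2=0)
[Jacobi] macro 5: S0 reads c0=5 → after 2×micro: 5; S1 reads c1=2 → after 3×micro: 2; S2 reads c0=5 → after 1×micro: 0 ⇒ (c0=5, c1=2, c2=0)
[Gauss-Seidel] macro 1: S0 reads c0=3 → after 2×micro: 5; S1 reads c1=3 → after 3×micro: 0; S2 reads c0=5 → after 1×micro: 0 ⇒ (c0=5, c1=0, c2=0)
[Gauss-Seidel] macro 2: S0 reads c0=5 → after 2×micro: 5; S1 reads c1=0 → after 3×micro: 1; S2 reads c0=5 → after 1×micro: 0 ⇒ (c0=5, c1=1, c2=0)
[Gauss-Seidel] macro 3: S0 reads c0=5 → after 2×micro: 5; S1 reads c1=1 → after 3×micro: 2; S2 reads c0=5 → after 1×micro: 0 ⇒ (c0=5, c1=2, c2=0)
[Gauss-Seidel] macro 4: S0 reads c0=5 → after 2×micro: 5; S1 reads c1=2 → after 3×micro: 2; S2 reads c0=5 → after 1×micro: 0 ⇒ (c0=5, c1=2, c2=0)
[Gauss-Seidel] macro 5: S0 reads c0=5 → after 2×micro: 5; S1 reads c1=2 → after 3×micro: 2; S2 reads c0=5 → after 1×micro: 0 ⇒ (c0=5, c1=2, c2=0)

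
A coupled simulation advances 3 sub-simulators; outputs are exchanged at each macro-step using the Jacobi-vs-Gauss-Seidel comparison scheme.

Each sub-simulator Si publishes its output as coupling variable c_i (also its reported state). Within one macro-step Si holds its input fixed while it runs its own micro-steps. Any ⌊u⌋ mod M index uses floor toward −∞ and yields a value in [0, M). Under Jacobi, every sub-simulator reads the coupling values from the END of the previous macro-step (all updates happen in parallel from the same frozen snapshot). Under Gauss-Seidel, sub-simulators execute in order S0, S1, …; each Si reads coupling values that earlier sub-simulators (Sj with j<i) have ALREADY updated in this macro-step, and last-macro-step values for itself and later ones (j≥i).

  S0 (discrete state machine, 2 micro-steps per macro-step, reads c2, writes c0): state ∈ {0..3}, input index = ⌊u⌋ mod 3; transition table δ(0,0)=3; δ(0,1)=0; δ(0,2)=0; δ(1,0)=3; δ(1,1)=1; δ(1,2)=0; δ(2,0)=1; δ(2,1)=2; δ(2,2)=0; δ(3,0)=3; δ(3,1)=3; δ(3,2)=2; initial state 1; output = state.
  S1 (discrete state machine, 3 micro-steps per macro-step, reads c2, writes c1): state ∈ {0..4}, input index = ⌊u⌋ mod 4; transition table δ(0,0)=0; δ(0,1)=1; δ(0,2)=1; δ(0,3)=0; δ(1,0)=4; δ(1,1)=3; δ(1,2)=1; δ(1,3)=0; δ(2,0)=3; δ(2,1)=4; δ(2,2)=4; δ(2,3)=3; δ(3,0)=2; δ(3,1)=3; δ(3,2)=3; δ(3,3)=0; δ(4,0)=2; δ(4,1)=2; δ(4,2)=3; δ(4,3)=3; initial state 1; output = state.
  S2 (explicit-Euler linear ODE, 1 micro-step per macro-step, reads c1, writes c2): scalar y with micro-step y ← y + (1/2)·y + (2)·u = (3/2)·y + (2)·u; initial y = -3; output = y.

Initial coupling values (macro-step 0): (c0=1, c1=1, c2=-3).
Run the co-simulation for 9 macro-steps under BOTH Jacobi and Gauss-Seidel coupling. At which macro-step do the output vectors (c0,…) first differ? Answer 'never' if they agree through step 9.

first divergence at macro-step: 1

[Jacobi] macro 1: S0 reads c2=-3 → after 2×micro: 3; S1 reads c2=-3 → after 3×micro: 3; S2 reads c1=1 → after 1×micro: -5/2 ⇒ (c0=3, c1=3, c2=-5/2)
[Jacobi] macro 2: S0 reads c2=-5/2 → after 2×micro: 3; S1 reads c2=-5/2 → after 3×micro: 3; S2 reads c1=3 → after 1×micro: 9/4 ⇒ (c0=3, c1=3, c2=9/4)
[Jacobi] macro 3: S0 reads c2=9/4 → after 2×micro: 0; S1 reads c2=9/4 → after 3×micro: 3; S2 reads c1=3 → after 1×micro: 75/8 ⇒ (c0=0, c1=3, c2=75/8)
[Jacobi] macro 4: S0 reads c2=75/8 → after 2×micro: 3; S1 reads c2=75/8 → after 3×micro: 3; S2 reads c1=3 → after 1×micro: 321/16 ⇒ (c0=3, c1=3, c2=321/16)
[Jacobi] macro 5: S0 reads c2=321/16 → after 2×micro: 0; S1 reads c2=321/16 → after 3×micro: 2; S2 reads c1=3 → after 1×micro: 1155/32 ⇒ (c0=0, c1=2, c2=1155/32)
[Jacobi] macro 6: S0 reads c2=1155/32 → after 2×micro: 3; S1 reads c2=1155/32 → after 3×micro: 3; S2 reads c1=2 → after 1×micro: 3721/64 ⇒ (c0=3, c1=3, c2=3721/64)
[Jacobi] macro 7: S0 reads c2=3721/64 → after 2×micro: 3; S1 reads c2=3721/64 → after 3×micro: 3; S2 reads c1=3 → after 1×micro: 11931/128 ⇒ (c0=3, c1=3, c2=11931/128)
[Jacobi] macro 8: S0 reads c2=11931/128 → after 2×micro: 3; S1 reads c2=11931/128 → after 3×micro: 3; S2 reads c1=3 → after 1×micro: 37329/256 ⇒ (c0=3, c1=3, c2=37329/256)
[Jacobi] macro 9: S0 reads c2=37329/256 → after 2×micro: 3; S1 reads c2=37329/256 → after 3×micro: 3; S2 reads c1=3 → after 1×micro: 115059/512 ⇒ (c0=3, c1=3, c2=115059/512)
[Gauss-Seidel] macro 1: S0 reads c2=-3 → after 2×micro: 3; S1 reads c2=-3 → after 3×micro: 3; S2 reads c1=3 → after 1×micro: 3/2 ⇒ (c0=3, c1=3, c2=3/2)
[Gauss-Seidel] macro 2: S0 reads c2=3/2 → after 2×micro: 3; S1 reads c2=3/2 → after 3×micro: 3; S2 reads c1=3 → after 1×micro: 33/4 ⇒ (c0=3, c1=3, c2=33/4)
[Gauss-Seidel] macro 3: S0 reads c2=33/4 → after 2×micro: 0; S1 reads c2=33/4 → after 3×micro: 2; S2 reads c1=2 → after 1×micro: 131/8 ⇒ (c0=0, c1=2, c2=131/8)
[Gauss-Seidel] macro 4: S0 reads c2=131/8 → after 2×micro: 0; S1 reads c2=131/8 → after 3×micro: 3; S2 reads c1=3 → after 1×micro: 489/16 ⇒ (c0=0, c1=3, c2=489/16)
[Gauss-Seidel] macro 5: S0 reads c2=489/16 → after 2×micro: 3; S1 reads c2=489/16 → after 3×micro: 3; S2 reads c1=3 → after 1×micro: 1659/32 ⇒ (c0=3, c1=3, c2=1659/32)
[Gauss-Seidel] macro 6: S0 reads c2=1659/32 → after 2×micro: 3; S1 reads c2=1659/32 → after 3×micro: 0; S2 reads c1=0 → after 1×micro: 4977/64 ⇒ (c0=3, c1=0, c2=4977/64)
[Gauss-Seidel] macro 7: S0 reads c2=4977/64 → after 2×micro: 0; S1 reads c2=4977/64 → after 3×micro: 3; S2 reads c1=3 → after 1×micro: 15699/128 ⇒ (c0=0, c1=3, c2=15699/128)
[Gauss-Seidel] macro 8: S0 reads c2=15699/128 → after 2×micro: 0; S1 reads c2=15699/128 → after 3×micro: 3; S2 reads c1=3 → after 1×micro: 48633/256 ⇒ (c0=0, c1=3, c2=48633/256)
[Gauss-Seidel] macro 9: S0 reads c2=48633/256 → after 2×micro: 3; S1 reads c2=48633/256 → after 3×micro: 3; S2 reads c1=3 → after 1×micro: 148971/512 ⇒ (c0=3, c1=3, c2=148971/512)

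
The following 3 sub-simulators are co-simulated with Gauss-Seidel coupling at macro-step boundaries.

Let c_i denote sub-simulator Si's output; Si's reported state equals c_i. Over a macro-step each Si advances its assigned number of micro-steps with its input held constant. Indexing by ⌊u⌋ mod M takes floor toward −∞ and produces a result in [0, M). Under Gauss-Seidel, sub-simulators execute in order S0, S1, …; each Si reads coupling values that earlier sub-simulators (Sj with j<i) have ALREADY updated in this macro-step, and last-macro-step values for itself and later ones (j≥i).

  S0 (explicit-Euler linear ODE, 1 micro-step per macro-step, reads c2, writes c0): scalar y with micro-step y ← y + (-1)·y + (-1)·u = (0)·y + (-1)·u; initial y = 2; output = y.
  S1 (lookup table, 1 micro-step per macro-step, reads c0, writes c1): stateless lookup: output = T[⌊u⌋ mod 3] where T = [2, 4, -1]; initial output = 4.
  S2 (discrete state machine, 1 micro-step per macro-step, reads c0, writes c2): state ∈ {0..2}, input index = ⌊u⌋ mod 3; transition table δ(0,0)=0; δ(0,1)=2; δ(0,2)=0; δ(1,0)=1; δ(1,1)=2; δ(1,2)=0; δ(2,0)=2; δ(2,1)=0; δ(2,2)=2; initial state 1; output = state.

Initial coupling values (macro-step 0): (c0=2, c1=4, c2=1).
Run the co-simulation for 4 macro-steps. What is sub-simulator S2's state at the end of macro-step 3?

S2 state at macro-step 3 = 0

macro 1: S0 reads c2=1 → after 1×micro: -1; S1 reads c0=-1 → after 1×micro: -1; S2 reads c0=-1 → after 1×micro: 0 ⇒ (c0=-1, c1=-1, c2=0)
macro 2: S0 reads c2=0 → after 1×micro: 0; S1 reads c0=0 → after 1×micro: 2; S2 reads c0=0 → after 1×micro: 0 ⇒ (c0=0, c1=2, c2=0)
macro 3: S0 reads c2=0 → after 1×micro: 0; S1 reads c0=0 → after 1×micro: 2; S2 reads c0=0 → after 1×micro: 0 ⇒ (c0=0, c1=2, c2=0)
macro 4: S0 reads c2=0 → after 1×micro: 0; S1 reads c0=0 → after 1×micro: 2; S2 reads c0=0 → after 1×micro: 0 ⇒ (c0=0, c1=2, c2=0)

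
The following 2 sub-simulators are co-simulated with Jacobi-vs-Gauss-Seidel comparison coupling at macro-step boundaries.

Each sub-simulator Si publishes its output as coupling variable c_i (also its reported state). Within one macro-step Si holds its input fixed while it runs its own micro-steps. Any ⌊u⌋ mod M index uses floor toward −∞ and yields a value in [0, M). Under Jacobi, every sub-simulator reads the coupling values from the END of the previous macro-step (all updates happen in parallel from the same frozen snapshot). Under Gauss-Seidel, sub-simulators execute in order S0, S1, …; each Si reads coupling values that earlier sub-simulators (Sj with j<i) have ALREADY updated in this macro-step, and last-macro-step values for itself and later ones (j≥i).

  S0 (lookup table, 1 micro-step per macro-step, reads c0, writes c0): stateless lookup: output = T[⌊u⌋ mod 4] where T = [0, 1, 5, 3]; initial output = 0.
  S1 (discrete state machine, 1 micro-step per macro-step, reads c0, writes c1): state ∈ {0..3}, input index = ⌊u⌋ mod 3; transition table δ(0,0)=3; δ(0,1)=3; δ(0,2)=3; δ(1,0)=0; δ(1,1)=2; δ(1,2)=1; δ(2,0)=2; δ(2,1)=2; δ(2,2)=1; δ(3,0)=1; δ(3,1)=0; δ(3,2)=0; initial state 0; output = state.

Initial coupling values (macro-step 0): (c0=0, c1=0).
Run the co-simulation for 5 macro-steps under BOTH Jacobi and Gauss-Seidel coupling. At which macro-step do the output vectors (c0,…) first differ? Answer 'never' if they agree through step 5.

[Jacobi] macro 1: S0 reads c0=0 → after 1×micro: 0; S1 reads c0=0 → after 1×micro: 3 ⇒ (c0=0, c1=3)
[Jacobi] macro 2: S0 reads c0=0 → after 1×micro: 0; S1 reads c0=0 → after 1×micro: 1 ⇒ (c0=0, c1=1)
[Jacobi] macro 3: S0 reads c0=0 → after 1×micro: 0; S1 reads c0=0 → after 1×micro: 0 ⇒ (c0=0, c1=0)
[Jacobi] macro 4: S0 reads c0=0 → after 1×micro: 0; S1 reads c0=0 → after 1×micro: 3 ⇒ (c0=0, c1=3)
[Jacobi] macro 5: S0 reads c0=0 → after 1×micro: 0; S1 reads c0=0 → after 1×micro: 1 ⇒ (c0=0, c1=1)
[Gauss-Seidel] macro 1: S0 reads c0=0 → after 1×micro: 0; S1 reads c0=0 → after 1×micro: 3 ⇒ (c0=0, c1=3)
[Gauss-Seidel] macro 2: S0 reads c0=0 → after 1×micro: 0; S1 reads c0=0 → after 1×micro: 1 ⇒ (c0=0, c1=1)
[Gauss-Seidel] macro 3: S0 reads c0=0 → after 1×micro: 0; S1 reads c0=0 → after 1×micro: 0 ⇒ (c0=0, c1=0)
[Gauss-Seidel] macro 4: S0 reads c0=0 → after 1×micro: 0; S1 reads c0=0 → after 1×micro: 3 ⇒ (c0=0, c1=3)
[Gauss-Seidel] macro 5: S0 reads c0=0 → after 1×micro: 0; S1 reads c0=0 → after 1×micro: 1 ⇒ (c0=0, c1=1)

first divergence at macro-step: never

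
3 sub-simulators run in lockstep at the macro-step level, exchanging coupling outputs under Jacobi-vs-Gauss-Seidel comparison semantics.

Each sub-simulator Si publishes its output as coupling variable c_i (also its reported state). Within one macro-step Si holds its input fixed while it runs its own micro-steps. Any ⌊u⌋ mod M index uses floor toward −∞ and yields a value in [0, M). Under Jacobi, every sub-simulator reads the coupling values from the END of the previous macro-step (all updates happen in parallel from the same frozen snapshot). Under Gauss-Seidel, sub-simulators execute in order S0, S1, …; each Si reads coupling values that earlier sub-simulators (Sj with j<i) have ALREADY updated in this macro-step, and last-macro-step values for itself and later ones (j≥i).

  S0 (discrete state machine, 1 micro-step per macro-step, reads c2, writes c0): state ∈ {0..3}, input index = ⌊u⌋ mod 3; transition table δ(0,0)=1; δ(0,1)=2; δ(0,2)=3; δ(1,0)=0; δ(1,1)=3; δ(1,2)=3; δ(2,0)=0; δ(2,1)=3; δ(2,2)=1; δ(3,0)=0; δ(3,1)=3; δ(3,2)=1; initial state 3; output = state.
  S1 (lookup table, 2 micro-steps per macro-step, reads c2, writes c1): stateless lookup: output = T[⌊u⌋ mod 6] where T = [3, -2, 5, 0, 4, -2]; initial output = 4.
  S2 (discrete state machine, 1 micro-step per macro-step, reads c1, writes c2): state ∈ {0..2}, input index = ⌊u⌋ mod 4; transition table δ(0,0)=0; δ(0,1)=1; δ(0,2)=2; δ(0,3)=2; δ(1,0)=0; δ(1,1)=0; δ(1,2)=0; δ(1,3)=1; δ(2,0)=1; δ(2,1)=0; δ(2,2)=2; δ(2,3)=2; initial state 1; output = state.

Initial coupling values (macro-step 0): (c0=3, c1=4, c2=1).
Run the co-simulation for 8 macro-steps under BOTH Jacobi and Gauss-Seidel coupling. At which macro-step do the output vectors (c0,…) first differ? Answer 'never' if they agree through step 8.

first divergence at macro-step: 3

[Jacobi] macro 1: S0 reads c2=1 → after 1×micro: 3; S1 reads c2=1 → after 2×micro: -2; S2 reads c1=4 → after 1×micro: 0 ⇒ (c0=3, c1=-2, c2=0)
[Jacobi] macro 2: S0 reads c2=0 → after 1×micro: 0; S1 reads c2=0 → after 2×micro: 3; S2 reads c1=-2 → after 1×micro: 2 ⇒ (c0=0, c1=3, c2=2)
[Jacobi] macro 3: S0 reads c2=2 → after 1×micro: 3; S1 reads c2=2 → after 2×micro: 5; S2 reads c1=3 → after 1×micro: 2 ⇒ (c0=3, c1=5, c2=2)
[Jacobi] macro 4: S0 reads c2=2 → after 1×micro: 1; S1 reads c2=2 → after 2×micro: 5; S2 reads c1=5 → after 1×micro: 0 ⇒ (c0=1, c1=5, c2=0)
[Jacobi] macro 5: S0 reads c2=0 → after 1×micro: 0; S1 reads c2=0 → after 2×micro: 3; S2 reads c1=5 → after 1×micro: 1 ⇒ (c0=0, c1=3, c2=1)
[Jacobi] macro 6: S0 reads c2=1 → after 1×micro: 2; S1 reads c2=1 → after 2×micro: -2; S2 reads c1=3 → after 1×micro: 1 ⇒ (c0=2, c1=-2, c2=1)
[Jacobi] macro 7: S0 reads c2=1 → after 1×micro: 3; S1 reads c2=1 → after 2×micro: -2; S2 reads c1=-2 → after 1×micro: 0 ⇒ (c0=3, c1=-2, c2=0)
[Jacobi] macro 8: S0 reads c2=0 → after 1×micro: 0; S1 reads c2=0 → after 2×micro: 3; S2 reads c1=-2 → after 1×micro: 2 ⇒ (c0=0, c1=3, c2=2)
[Gauss-Seidel] macro 1: S0 reads c2=1 → after 1×micro: 3; S1 reads c2=1 → after 2×micro: -2; S2 reads c1=-2 → after 1×micro: 0 ⇒ (c0=3, c1=-2, c2=0)
[Gauss-Seidel] macro 2: S0 reads c2=0 → after 1×micro: 0; S1 reads c2=0 → after 2×micro: 3; S2 reads c1=3 → after 1×micro: 2 ⇒ (c0=0, c1=3, c2=2)
[Gauss-Seidel] macro 3: S0 reads c2=2 → after 1×micro: 3; S1 reads c2=2 → after 2×micro: 5; S2 reads c1=5 → after 1×micro: 0 ⇒ (c0=3, c1=5, c2=0)
[Gauss-Seidel] macro 4: S0 reads c2=0 → after 1×micro: 0; S1 reads c2=0 → after 2×micro: 3; S2 reads c1=3 → after 1×micro: 2 ⇒ (c0=0, c1=3, c2=2)
[Gauss-Seidel] macro 5: S0 reads c2=2 → after 1×micro: 3; S1 reads c2=2 → after 2×micro: 5; S2 reads c1=5 → after 1×micro: 0 ⇒ (c0=3, c1=5, c2=0)
[Gauss-Seidel] macro 6: S0 reads c2=0 → after 1×micro: 0; S1 reads c2=0 → after 2×micro: 3; S2 reads c1=3 → after 1×micro: 2 ⇒ (c0=0, c1=3, c2=2)
[Gauss-Seidel] macro 7: S0 reads c2=2 → after 1×micro: 3; S1 reads c2=2 → after 2×micro: 5; S2 reads c1=5 → after 1×micro: 0 ⇒ (c0=3, c1=5, c2=0)
[Gauss-Seidel] macro 8: S0 reads c2=0 → after 1×micro: 0; S1 reads c2=0 → after 2×micro: 3; S2 reads c1=3 → after 1×micro: 2 ⇒ (c0=0, c1=3, c2=2)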